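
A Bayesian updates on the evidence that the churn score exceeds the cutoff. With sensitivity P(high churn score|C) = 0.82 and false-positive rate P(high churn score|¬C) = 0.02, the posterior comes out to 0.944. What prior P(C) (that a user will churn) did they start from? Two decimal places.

Bayes' rule in odds form gives O(C|E) = O(C)·[P(E|C)/P(E|¬C)], hence O(C) = O(C|E)/LR.
Posterior odds = 0.944/(1−0.944) = 16.8571. LR = 0.82/0.02 = 41.0000.
Prior odds = 16.8571/41.0000 = 0.4111, so P(C) = 0.4111/(1+0.4111) ≈ 0.29.

P(C) = 0.29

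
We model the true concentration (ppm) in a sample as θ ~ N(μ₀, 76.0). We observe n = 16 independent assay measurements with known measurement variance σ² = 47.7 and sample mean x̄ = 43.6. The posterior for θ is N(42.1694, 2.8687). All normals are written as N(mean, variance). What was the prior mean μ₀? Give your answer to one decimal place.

μ₀ = 5.7

With known observation variance, the Normal–Normal posterior has precision τ_n = τ₀ + n/σ² and mean μ_n = (τ₀μ₀ + (n/σ²)x̄)/τ_n.
Here τ₀ = 1/76.0 = 0.013158 and τ_data = 16/47.7 = 0.335430, so τ_n = 0.348588.
Rearranging for μ₀: μ₀ = (μ_n·τ_n − τ_data·x̄)/τ₀ = (42.1694·0.348588 − 0.335430·43.6) / 0.013158 = 0.074999/0.013158 ≈ 5.7.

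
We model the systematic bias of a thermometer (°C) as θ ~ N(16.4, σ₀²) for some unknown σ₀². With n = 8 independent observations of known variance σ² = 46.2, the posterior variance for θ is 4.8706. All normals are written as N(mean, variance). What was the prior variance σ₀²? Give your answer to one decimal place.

σ₀² = 31.1

For the Normal–Normal model with known σ², precisions add: τ_n = τ₀ + n/σ².
So 1/σ₀² = 1/4.8706 − 8/46.2 = 0.205314 − 0.173160 = 0.032154.
Hence σ₀² = 1/0.032154 ≈ 31.1.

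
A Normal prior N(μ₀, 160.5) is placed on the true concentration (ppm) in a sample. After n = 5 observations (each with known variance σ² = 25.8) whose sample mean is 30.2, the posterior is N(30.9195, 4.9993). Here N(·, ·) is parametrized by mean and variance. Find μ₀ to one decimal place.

With known observation variance, the Normal–Normal posterior has precision τ_n = τ₀ + n/σ² and mean μ_n = (τ₀μ₀ + (n/σ²)x̄)/τ_n.
Here τ₀ = 1/160.5 = 0.006231 and τ_data = 5/25.8 = 0.193798, so τ_n = 0.200029.
Rearranging for μ₀: μ₀ = (μ_n·τ_n − τ_data·x̄)/τ₀ = (30.9195·0.200029 − 0.193798·30.2) / 0.006231 = 0.332097/0.006231 ≈ 53.3.

μ₀ = 53.3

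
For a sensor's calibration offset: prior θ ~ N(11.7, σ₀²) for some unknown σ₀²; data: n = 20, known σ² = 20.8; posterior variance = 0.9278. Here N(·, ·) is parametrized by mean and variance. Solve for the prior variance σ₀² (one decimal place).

σ₀² = 8.6

Posterior precision equals prior precision plus data precision: 1/σ_n² = 1/σ₀² + n/σ².
So 1/σ₀² = 1/0.9278 − 20/20.8 = 1.077818 − 0.961538 = 0.116280.
Hence σ₀² = 1/0.116280 ≈ 8.6.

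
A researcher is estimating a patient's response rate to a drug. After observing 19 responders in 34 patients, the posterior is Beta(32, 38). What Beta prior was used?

Beta(13, 23)

A Beta(a, b) prior with s successes and f failures in binomial data gives a Beta(a+s, b+f) posterior.
So a = 32 − 19 = 13 and b = 38 − 15 = 23.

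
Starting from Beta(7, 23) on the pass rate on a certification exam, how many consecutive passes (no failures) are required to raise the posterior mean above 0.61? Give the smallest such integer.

k = 29

After k passes and 0 failures the posterior is Beta(7+k, 23), with mean (7+k)/(7+23+k).
Set (7+k)/(30+k) > 0.61 and solve: k > (0.61·30 − 7)/(1 − 0.61) = 28.974.
The smallest integer exceeding 28.974 is 29, and checking k=29: (36)/(59) = 0.6102 > 0.61.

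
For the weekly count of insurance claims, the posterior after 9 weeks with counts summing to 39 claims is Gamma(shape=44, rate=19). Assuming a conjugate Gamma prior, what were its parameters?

A Gamma(α, β) prior (rate parametrization) on a Poisson rate with n observations summing to S gives posterior Gamma(α+S, β+n).
So α = 44 − 39 = 5 and β = 19 − 9 = 10.

Gamma(shape=5, rate=10)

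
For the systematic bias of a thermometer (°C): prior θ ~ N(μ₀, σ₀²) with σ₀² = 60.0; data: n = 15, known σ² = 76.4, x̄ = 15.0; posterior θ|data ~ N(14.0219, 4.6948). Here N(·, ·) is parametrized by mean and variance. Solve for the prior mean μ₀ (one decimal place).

μ₀ = 2.5

The posterior mean is a precision-weighted average: μ_n = (τ₀μ₀ + τ_data·x̄)/(τ₀+τ_data), with τ₀=1/σ₀² and τ_data=n/σ².
Here τ₀ = 1/60.0 = 0.016667 and τ_data = 15/76.4 = 0.196335, so τ_n = 0.213002.
Rearranging for μ₀: μ₀ = (μ_n·τ_n − τ_data·x̄)/τ₀ = (14.0219·0.213002 − 0.196335·15.0) / 0.016667 = 0.041668/0.016667 ≈ 2.5.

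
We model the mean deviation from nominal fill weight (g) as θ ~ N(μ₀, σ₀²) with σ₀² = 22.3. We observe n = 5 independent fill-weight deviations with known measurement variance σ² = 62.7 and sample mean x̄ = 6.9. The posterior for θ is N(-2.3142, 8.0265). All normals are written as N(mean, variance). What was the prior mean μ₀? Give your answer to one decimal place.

The posterior mean is a precision-weighted average: μ_n = (τ₀μ₀ + τ_data·x̄)/(τ₀+τ_data), with τ₀=1/σ₀² and τ_data=n/σ².
Here τ₀ = 1/22.3 = 0.044843 and τ_data = 5/62.7 = 0.079745, so τ_n = 0.124588.
Rearranging for μ₀: μ₀ = (μ_n·τ_n − τ_data·x̄)/τ₀ = (-2.3142·0.124588 − 0.079745·6.9) / 0.044843 = -0.838562/0.044843 ≈ -18.7.

μ₀ = -18.7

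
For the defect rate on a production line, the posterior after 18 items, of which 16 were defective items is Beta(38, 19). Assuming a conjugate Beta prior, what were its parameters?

Under Beta–binomial conjugacy the posterior parameters are (a+s, b+f).
Subtract the data counts: 38−16=22, 19−2=17.

Beta(22, 17)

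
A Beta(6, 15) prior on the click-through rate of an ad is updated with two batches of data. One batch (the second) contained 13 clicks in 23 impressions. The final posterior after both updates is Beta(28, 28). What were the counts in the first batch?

Because Beta–binomial updating is additive in the counts, the combined data contributed (α_post−α_prior, β_post−β_prior) successes and failures.
Total across both batches: 28−6=22 clicks, 28−15=13 non-clicks.
Subtract the second batch: 22−13=9 clicks and 13−10=3 non-clicks.

9 clicks and 3 non-clicks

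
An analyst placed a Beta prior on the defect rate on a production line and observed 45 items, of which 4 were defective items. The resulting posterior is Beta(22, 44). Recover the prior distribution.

Under Beta–binomial conjugacy the posterior parameters are (a+s, b+f).
Subtract the data counts: 22−4=18, 44−41=3.

Beta(18, 3)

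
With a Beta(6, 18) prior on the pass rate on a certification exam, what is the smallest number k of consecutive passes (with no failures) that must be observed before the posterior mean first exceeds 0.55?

k = 17

After k passes and 0 failures the posterior is Beta(6+k, 18), with mean (6+k)/(6+18+k).
Set (6+k)/(24+k) > 0.55 and solve: k > (0.55·24 − 6)/(1 − 0.55) = 16.000.
The smallest integer exceeding 16.000 is 17, and checking k=17: (23)/(41) = 0.5610 > 0.55.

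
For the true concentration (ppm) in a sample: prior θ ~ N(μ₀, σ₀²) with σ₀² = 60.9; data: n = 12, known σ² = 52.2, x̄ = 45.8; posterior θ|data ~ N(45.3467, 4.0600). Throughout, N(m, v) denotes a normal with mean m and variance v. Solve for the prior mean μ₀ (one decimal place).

μ₀ = 39.0

The posterior mean is a precision-weighted average: μ_n = (τ₀μ₀ + τ_data·x̄)/(τ₀+τ_data), with τ₀=1/σ₀² and τ_data=n/σ².
Here τ₀ = 1/60.9 = 0.016420 and τ_data = 12/52.2 = 0.229885, so τ_n = 0.246305.
Rearranging for μ₀: μ₀ = (μ_n·τ_n − τ_data·x̄)/τ₀ = (45.3467·0.246305 − 0.229885·45.8) / 0.016420 = 0.640386/0.016420 ≈ 39.0.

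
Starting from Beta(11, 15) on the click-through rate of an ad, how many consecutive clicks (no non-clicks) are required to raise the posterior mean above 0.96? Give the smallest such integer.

After k clicks and 0 non-clicks the posterior is Beta(11+k, 15), with mean (11+k)/(11+15+k).
Set (11+k)/(26+k) > 0.96 and solve: k > (0.96·26 − 11)/(1 − 0.96) = 349.000.
The smallest integer exceeding 349.000 is 350, and checking k=350: (361)/(376) = 0.9601 > 0.96.

k = 350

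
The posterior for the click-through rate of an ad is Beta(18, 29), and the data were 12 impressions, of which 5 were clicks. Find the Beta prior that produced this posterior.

Beta(13, 22)

Under Beta–binomial conjugacy the posterior parameters are (α+s, β+f).
Subtract the data counts: 18−5=13, 29−7=22.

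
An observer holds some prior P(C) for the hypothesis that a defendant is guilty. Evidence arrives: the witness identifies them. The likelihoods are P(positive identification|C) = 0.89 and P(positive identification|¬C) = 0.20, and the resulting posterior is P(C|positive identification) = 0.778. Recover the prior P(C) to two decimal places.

Bayes' rule in odds form gives O(C|E) = O(C)·[P(E|C)/P(E|¬C)], hence O(C) = O(C|E)/LR.
Posterior odds = 0.778/(1−0.778) = 3.5045. LR = 0.89/0.20 = 4.4500.
Prior odds = 3.5045/4.4500 = 0.7875, so P(C) = 0.7875/(1+0.7875) ≈ 0.44.

P(C) = 0.44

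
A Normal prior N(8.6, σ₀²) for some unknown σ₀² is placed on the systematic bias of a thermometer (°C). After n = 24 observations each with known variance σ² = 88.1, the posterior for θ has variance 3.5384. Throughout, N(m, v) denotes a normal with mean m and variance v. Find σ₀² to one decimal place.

σ₀² = 98.1

Posterior precision equals prior precision plus data precision: 1/σ_n² = 1/σ₀² + n/σ².
So 1/σ₀² = 1/3.5384 − 24/88.1 = 0.282614 − 0.272418 = 0.010196.
Hence σ₀² = 1/0.010196 ≈ 98.1.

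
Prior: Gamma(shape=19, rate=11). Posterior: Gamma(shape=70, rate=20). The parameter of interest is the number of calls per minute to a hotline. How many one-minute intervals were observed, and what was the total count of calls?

n = 9 one-minute intervals with total 51 calls

Gamma–Poisson conjugacy: posterior shape = α + Σxᵢ, posterior rate = β + n.
Matching: Σxᵢ = 70 − 19 = 51 and n = 20 − 11 = 9.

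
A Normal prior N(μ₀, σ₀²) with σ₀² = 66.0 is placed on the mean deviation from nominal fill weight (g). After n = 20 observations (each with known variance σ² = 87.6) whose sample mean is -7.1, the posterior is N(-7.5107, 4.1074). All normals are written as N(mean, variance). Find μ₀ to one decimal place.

μ₀ = -13.7

With known observation variance, the Normal–Normal posterior has precision τ_n = τ₀ + n/σ² and mean μ_n = (τ₀μ₀ + (n/σ²)x̄)/τ_n.
Here τ₀ = 1/66.0 = 0.015152 and τ_data = 20/87.6 = 0.228311, so τ_n = 0.243463.
Rearranging for μ₀: μ₀ = (μ_n·τ_n − τ_data·x̄)/τ₀ = (-7.5107·0.243463 − 0.228311·-7.1) / 0.015152 = -0.207569/0.015152 ≈ -13.7.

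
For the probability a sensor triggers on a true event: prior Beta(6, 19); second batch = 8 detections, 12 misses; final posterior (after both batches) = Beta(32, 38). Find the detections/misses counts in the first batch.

18 detections and 7 misses

Because Beta–binomial updating is additive in the counts, the combined data contributed (α_post−α_prior, β_post−β_prior) successes and failures.
Total across both batches: 32−6=26 detections, 38−19=19 misses.
Subtract the second batch: 26−8=18 detections and 19−12=7 misses.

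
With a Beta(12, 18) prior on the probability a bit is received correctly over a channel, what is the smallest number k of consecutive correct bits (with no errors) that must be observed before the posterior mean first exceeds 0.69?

After k correct bits and 0 errors the posterior is Beta(12+k, 18), with mean (12+k)/(12+18+k).
Set (12+k)/(30+k) > 0.69 and solve: k > (0.69·30 − 12)/(1 − 0.69) = 28.065.
The smallest integer exceeding 28.065 is 29.

k = 29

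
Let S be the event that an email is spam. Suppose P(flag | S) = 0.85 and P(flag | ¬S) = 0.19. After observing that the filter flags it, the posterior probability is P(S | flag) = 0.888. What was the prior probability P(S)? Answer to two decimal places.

P(S) = 0.64

In odds form, posterior odds = prior odds × likelihood ratio, so prior odds = posterior odds ÷ LR.
Posterior odds = 0.888/(1−0.888) = 7.9286. LR = 0.85/0.19 = 4.4737.
Prior odds = 7.9286/4.4737 = 1.7723, so P(S) = 1.7723/(1+1.7723) ≈ 0.64.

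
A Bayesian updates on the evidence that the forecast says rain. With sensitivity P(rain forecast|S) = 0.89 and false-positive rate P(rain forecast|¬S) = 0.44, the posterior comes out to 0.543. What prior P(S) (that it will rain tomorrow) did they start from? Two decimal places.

Bayes' rule in odds form gives O(S|E) = O(S)·[P(E|S)/P(E|¬S)], hence O(S) = O(S|E)/LR.
Posterior odds = 0.543/(1−0.543) = 1.1882. LR = 0.89/0.44 = 2.0227.
Prior odds = 1.1882/2.0227 = 0.5874, so P(S) = 0.5874/(1+0.5874) ≈ 0.37.

P(S) = 0.37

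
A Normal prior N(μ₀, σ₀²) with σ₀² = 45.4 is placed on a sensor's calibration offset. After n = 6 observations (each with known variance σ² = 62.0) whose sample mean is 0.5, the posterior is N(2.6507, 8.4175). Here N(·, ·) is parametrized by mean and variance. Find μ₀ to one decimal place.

μ₀ = 12.1

The posterior mean is a precision-weighted average: μ_n = (τ₀μ₀ + τ_data·x̄)/(τ₀+τ_data), with τ₀=1/σ₀² and τ_data=n/σ².
Here τ₀ = 1/45.4 = 0.022026 and τ_data = 6/62.0 = 0.096774, so τ_n = 0.118800.
Rearranging for μ₀: μ₀ = (μ_n·τ_n − τ_data·x̄)/τ₀ = (2.6507·0.118800 − 0.096774·0.5) / 0.022026 = 0.266516/0.022026 ≈ 12.1.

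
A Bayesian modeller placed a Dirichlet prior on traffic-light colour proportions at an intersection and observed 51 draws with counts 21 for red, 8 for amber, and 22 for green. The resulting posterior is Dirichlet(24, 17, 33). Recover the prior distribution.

Dirichlet(3, 9, 11)

For a Dirichlet(α) prior with multinomial counts c, the posterior is Dirichlet(α + c) componentwise.
Subtract each count from the matching posterior parameter: 24−21=3, 17−8=9, 33−22=11.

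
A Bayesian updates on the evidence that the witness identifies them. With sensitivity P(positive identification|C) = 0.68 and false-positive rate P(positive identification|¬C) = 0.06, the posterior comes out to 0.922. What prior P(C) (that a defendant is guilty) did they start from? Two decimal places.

Bayes' rule in odds form gives O(C|E) = O(C)·[P(E|C)/P(E|¬C)], hence O(C) = O(C|E)/LR.
Posterior odds = 0.922/(1−0.922) = 11.8205. LR = 0.68/0.06 = 11.3333.
Prior odds = 11.8205/11.3333 = 1.0430, so P(C) = 1.0430/(1+1.0430) ≈ 0.51.

P(C) = 0.51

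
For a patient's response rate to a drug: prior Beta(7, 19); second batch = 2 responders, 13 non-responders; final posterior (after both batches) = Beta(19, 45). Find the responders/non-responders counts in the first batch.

Because Beta–binomial updating is additive in the counts, the combined data contributed (α_post−α_prior, β_post−β_prior) successes and failures.
Total across both batches: 19−7=12 responders, 45−19=26 non-responders.
Subtract the second batch: 12−2=10 responders and 26−13=13 non-responders.

10 responders and 13 non-responders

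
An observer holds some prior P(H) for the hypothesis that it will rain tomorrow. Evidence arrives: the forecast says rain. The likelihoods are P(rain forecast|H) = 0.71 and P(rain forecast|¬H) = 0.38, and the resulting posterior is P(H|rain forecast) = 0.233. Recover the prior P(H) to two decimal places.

Bayes' rule in odds form gives O(H|E) = O(H)·[P(E|H)/P(E|¬H)], hence O(H) = O(H|E)/LR.
Posterior odds = 0.233/(1−0.233) = 0.3038. LR = 0.71/0.38 = 1.8684.
Prior odds = 0.3038/1.8684 = 0.1626, so P(H) = 0.1626/(1+0.1626) ≈ 0.14.

P(H) = 0.14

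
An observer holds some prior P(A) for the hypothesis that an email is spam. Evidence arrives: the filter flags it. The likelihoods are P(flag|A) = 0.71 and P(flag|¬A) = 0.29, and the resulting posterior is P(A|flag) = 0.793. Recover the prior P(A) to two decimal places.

In odds form, posterior odds = prior odds × likelihood ratio, so prior odds = posterior odds ÷ LR.
Posterior odds = 0.793/(1−0.793) = 3.8309. LR = 0.71/0.29 = 2.4483.
Prior odds = 3.8309/2.4483 = 1.5647, so P(A) = 1.5647/(1+1.5647) ≈ 0.61.

P(A) = 0.61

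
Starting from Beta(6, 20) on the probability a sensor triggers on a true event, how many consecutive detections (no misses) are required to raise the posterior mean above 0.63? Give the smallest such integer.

After k detections and 0 misses the posterior is Beta(6+k, 20), with mean (6+k)/(6+20+k).
Set (6+k)/(26+k) > 0.63 and solve: k > (0.63·26 − 6)/(1 − 0.63) = 28.054.
The smallest integer exceeding 28.054 is 29, and checking k=29: (35)/(55) = 0.6364 > 0.63.

k = 29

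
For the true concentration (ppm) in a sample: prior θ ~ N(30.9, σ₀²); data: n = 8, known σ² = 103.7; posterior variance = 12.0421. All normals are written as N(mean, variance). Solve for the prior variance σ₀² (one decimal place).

σ₀² = 169.6

For the Normal–Normal model with known σ², precisions add: τ_n = τ₀ + n/σ².
So 1/σ₀² = 1/12.0421 − 8/103.7 = 0.083042 − 0.077146 = 0.005896.
Hence σ₀² = 1/0.005896 ≈ 169.6.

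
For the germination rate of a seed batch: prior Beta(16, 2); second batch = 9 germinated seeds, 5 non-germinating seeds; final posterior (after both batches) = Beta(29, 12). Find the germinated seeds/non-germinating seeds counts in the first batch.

Sequential conjugate updates are equivalent to a single update on the pooled data, so total successes = posterior α − prior α and total failures = posterior β − prior β.
Total across both batches: 29−16=13 germinated seeds, 12−2=10 non-germinating seeds.
Subtract the second batch: 13−9=4 germinated seeds and 10−5=5 non-germinating seeds.

4 germinated seeds and 5 non-germinating seeds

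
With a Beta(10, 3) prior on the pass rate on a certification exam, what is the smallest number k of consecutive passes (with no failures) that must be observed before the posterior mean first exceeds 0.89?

k = 15

After k passes and 0 failures the posterior is Beta(10+k, 3), with mean (10+k)/(10+3+k).
Set (10+k)/(13+k) > 0.89 and solve: k > (0.89·13 − 10)/(1 − 0.89) = 14.273.
The smallest integer exceeding 14.273 is 15, and checking k=15: (25)/(28) = 0.8929 > 0.89.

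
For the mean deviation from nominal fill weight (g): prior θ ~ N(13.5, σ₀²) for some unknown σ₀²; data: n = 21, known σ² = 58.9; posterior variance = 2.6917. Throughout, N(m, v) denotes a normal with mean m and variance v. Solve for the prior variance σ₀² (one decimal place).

σ₀² = 66.8

Posterior precision equals prior precision plus data precision: 1/σ_n² = 1/σ₀² + n/σ².
So 1/σ₀² = 1/2.6917 − 21/58.9 = 0.371512 − 0.356537 = 0.014975.
Hence σ₀² = 1/0.014975 ≈ 66.8.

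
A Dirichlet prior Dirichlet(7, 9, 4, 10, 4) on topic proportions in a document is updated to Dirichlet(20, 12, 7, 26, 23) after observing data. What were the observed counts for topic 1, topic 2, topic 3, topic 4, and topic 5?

counts (13, 3, 3, 16, 19)

For a Dirichlet(α) prior with multinomial counts c, the posterior is Dirichlet(α + c) componentwise.
Counts are posterior − prior componentwise: 20−7=13, 12−9=3, 7−4=3, 26−10=16, 23−4=19.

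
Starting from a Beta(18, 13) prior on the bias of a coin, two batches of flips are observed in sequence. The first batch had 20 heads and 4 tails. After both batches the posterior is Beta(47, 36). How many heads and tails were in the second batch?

9 heads and 19 tails

Sequential conjugate updates are equivalent to a single update on the pooled data, so total successes = posterior α − prior α and total failures = posterior β − prior β.
Total across both batches: 47−18=29 heads, 36−13=23 tails.
Subtract the first batch: 29−20=9 heads and 23−4=19 tails.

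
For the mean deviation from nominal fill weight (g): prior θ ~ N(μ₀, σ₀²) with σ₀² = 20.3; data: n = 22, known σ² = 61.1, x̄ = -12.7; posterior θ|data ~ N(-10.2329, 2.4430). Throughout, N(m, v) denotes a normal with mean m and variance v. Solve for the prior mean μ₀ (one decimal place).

μ₀ = 7.8

The posterior mean is a precision-weighted average: μ_n = (τ₀μ₀ + τ_data·x̄)/(τ₀+τ_data), with τ₀=1/σ₀² and τ_data=n/σ².
Here τ₀ = 1/20.3 = 0.049261 and τ_data = 22/61.1 = 0.360065, so τ_n = 0.409326.
Rearranging for μ₀: μ₀ = (μ_n·τ_n − τ_data·x̄)/τ₀ = (-10.2329·0.409326 − 0.360065·-12.7) / 0.049261 = 0.384233/0.049261 ≈ 7.8.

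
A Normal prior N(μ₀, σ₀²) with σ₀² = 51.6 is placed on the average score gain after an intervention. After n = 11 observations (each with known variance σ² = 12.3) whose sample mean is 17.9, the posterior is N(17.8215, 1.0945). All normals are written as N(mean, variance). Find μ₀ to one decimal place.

μ₀ = 14.2

The posterior mean is a precision-weighted average: μ_n = (τ₀μ₀ + τ_data·x̄)/(τ₀+τ_data), with τ₀=1/σ₀² and τ_data=n/σ².
Here τ₀ = 1/51.6 = 0.019380 and τ_data = 11/12.3 = 0.894309, so τ_n = 0.913689.
Rearranging for μ₀: μ₀ = (μ_n·τ_n − τ_data·x̄)/τ₀ = (17.8215·0.913689 − 0.894309·17.9) / 0.019380 = 0.275177/0.019380 ≈ 14.2.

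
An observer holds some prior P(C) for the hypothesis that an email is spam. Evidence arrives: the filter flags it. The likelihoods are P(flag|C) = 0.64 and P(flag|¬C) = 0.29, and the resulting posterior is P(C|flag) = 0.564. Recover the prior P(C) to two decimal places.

In odds form, posterior odds = prior odds × likelihood ratio, so prior odds = posterior odds ÷ LR.
Posterior odds = 0.564/(1−0.564) = 1.2936. LR = 0.64/0.29 = 2.2069.
Prior odds = 1.2936/2.2069 = 0.5862, so P(C) = 0.5862/(1+0.5862) ≈ 0.37.

P(C) = 0.37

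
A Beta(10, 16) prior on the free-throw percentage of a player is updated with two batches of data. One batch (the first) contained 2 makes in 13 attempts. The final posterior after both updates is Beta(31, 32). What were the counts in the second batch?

Because Beta–binomial updating is additive in the counts, the combined data contributed (α_post−α_prior, β_post−β_prior) successes and failures.
Total across both batches: 31−10=21 makes, 32−16=16 misses.
Subtract the first batch: 21−2=19 makes and 16−11=5 misses.

19 makes and 5 misses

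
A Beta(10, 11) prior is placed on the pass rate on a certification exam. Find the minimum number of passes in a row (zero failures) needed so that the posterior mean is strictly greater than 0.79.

k = 32

After k passes and 0 failures the posterior is Beta(10+k, 11), with mean (10+k)/(10+11+k).
Set (10+k)/(21+k) > 0.79 and solve: k > (0.79·21 − 10)/(1 − 0.79) = 31.381.
The smallest integer exceeding 31.381 is 32, and checking k=32: (42)/(53) = 0.7925 > 0.79.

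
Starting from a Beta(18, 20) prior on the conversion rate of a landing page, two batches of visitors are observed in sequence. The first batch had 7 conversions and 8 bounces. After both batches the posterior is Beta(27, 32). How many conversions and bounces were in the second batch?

Because Beta–binomial updating is additive in the counts, the combined data contributed (α_post−α_prior, β_post−β_prior) successes and failures.
Total across both batches: 27−18=9 conversions, 32−20=12 bounces.
Subtract the first batch: 9−7=2 conversions and 12−8=4 bounces.

2 conversions and 4 bounces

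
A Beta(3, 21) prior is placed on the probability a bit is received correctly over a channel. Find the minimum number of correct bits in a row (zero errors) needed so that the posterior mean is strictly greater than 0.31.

After k correct bits and 0 errors the posterior is Beta(3+k, 21), with mean (3+k)/(3+21+k).
Set (3+k)/(24+k) > 0.31 and solve: k > (0.31·24 − 3)/(1 − 0.31) = 6.435.
The smallest integer exceeding 6.435 is 7, and checking k=7: (10)/(31) = 0.3226 > 0.31.

k = 7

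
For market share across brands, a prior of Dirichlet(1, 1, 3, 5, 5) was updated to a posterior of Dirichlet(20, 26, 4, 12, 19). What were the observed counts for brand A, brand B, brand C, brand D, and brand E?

For a Dirichlet(α) prior with multinomial counts c, the posterior is Dirichlet(α + c) componentwise.
Counts are posterior − prior componentwise: 20−1=19, 26−1=25, 4−3=1, 12−5=7, 19−5=14.

counts (19, 25, 1, 7, 14)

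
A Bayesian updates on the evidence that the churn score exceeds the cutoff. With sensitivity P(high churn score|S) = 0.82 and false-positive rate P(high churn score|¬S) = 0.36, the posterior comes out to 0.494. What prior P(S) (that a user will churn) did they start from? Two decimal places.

P(S) = 0.30

In odds form, posterior odds = prior odds × likelihood ratio, so prior odds = posterior odds ÷ LR.
Posterior odds = 0.494/(1−0.494) = 0.9763. LR = 0.82/0.36 = 2.2778.
Prior odds = 0.9763/2.2778 = 0.4286, so P(S) = 0.4286/(1+0.4286) ≈ 0.30.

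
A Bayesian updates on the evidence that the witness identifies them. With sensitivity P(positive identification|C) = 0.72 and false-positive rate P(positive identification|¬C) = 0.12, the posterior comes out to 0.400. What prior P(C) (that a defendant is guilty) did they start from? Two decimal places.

P(C) = 0.10

Bayes' rule in odds form gives O(C|E) = O(C)·[P(E|C)/P(E|¬C)], hence O(C) = O(C|E)/LR.
Posterior odds = 0.400/(1−0.400) = 0.6667. LR = 0.72/0.12 = 6.0000.
Prior odds = 0.6667/6.0000 = 0.1111, so P(C) = 0.1111/(1+0.1111) ≈ 0.10.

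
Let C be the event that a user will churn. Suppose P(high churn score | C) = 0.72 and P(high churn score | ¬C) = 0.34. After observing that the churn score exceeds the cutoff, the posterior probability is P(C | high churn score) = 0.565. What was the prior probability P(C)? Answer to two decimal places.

In odds form, posterior odds = prior odds × likelihood ratio, so prior odds = posterior odds ÷ LR.
Posterior odds = 0.565/(1−0.565) = 1.2989. LR = 0.72/0.34 = 2.1176.
Prior odds = 1.2989/2.1176 = 0.6134, so P(C) = 0.6134/(1+0.6134) ≈ 0.38.

P(C) = 0.38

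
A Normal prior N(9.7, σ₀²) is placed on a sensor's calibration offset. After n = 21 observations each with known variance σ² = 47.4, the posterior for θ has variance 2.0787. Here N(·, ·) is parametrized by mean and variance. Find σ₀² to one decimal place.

For the Normal–Normal model with known σ², precisions add: τ_n = τ₀ + n/σ².
So 1/σ₀² = 1/2.0787 − 21/47.4 = 0.481070 − 0.443038 = 0.038032.
Hence σ₀² = 1/0.038032 ≈ 26.3.

σ₀² = 26.3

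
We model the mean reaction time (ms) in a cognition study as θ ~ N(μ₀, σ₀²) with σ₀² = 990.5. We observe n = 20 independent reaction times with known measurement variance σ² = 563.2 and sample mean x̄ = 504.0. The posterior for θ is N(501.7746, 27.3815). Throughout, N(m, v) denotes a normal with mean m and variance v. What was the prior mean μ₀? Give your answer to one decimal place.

With known observation variance, the Normal–Normal posterior has precision τ_n = τ₀ + n/σ² and mean μ_n = (τ₀μ₀ + (n/σ²)x̄)/τ_n.
Here τ₀ = 1/990.5 = 0.001010 and τ_data = 20/563.2 = 0.035511, so τ_n = 0.036521.
Rearranging for μ₀: μ₀ = (μ_n·τ_n − τ_data·x̄)/τ₀ = (501.7746·0.036521 − 0.035511·504.0) / 0.001010 = 0.427766/0.001010 ≈ 423.5.

μ₀ = 423.5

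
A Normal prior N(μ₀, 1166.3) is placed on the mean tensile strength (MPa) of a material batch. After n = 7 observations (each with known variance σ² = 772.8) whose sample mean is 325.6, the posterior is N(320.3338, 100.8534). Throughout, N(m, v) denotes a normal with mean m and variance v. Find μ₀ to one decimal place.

μ₀ = 264.7

With known observation variance, the Normal–Normal posterior has precision τ_n = τ₀ + n/σ² and mean μ_n = (τ₀μ₀ + (n/σ²)x̄)/τ_n.
Here τ₀ = 1/1166.3 = 0.000857 and τ_data = 7/772.8 = 0.009058, so τ_n = 0.009915.
Rearranging for μ₀: μ₀ = (μ_n·τ_n − τ_data·x̄)/τ₀ = (320.3338·0.009915 − 0.009058·325.6) / 0.000857 = 0.226825/0.000857 ≈ 264.7.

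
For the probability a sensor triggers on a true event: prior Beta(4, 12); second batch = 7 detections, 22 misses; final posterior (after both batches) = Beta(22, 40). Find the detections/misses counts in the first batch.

Because Beta–binomial updating is additive in the counts, the combined data contributed (α_post−α_prior, β_post−β_prior) successes and failures.
Total across both batches: 22−4=18 detections, 40−12=28 misses.
Subtract the second batch: 18−7=11 detections and 28−22=6 misses.

11 detections and 6 misses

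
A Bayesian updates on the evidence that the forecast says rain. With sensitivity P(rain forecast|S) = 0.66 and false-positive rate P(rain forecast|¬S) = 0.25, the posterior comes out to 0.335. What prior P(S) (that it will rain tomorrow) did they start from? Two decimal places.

P(S) = 0.16

In odds form, posterior odds = prior odds × likelihood ratio, so prior odds = posterior odds ÷ LR.
Posterior odds = 0.335/(1−0.335) = 0.5038. LR = 0.66/0.25 = 2.6400.
Prior odds = 0.5038/2.6400 = 0.1908, so P(S) = 0.1908/(1+0.1908) ≈ 0.16.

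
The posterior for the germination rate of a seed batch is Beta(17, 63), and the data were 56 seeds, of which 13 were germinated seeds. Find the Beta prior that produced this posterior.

Under Beta–binomial conjugacy the posterior parameters are (a+s, b+f).
So a = 17 − 13 = 4 and b = 63 − 43 = 20.

Beta(4, 20)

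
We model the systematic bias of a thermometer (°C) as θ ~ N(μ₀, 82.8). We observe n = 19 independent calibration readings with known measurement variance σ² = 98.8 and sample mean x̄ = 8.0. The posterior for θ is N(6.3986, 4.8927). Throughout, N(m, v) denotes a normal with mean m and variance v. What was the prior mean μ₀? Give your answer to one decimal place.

The posterior mean is a precision-weighted average: μ_n = (τ₀μ₀ + τ_data·x̄)/(τ₀+τ_data), with τ₀=1/σ₀² and τ_data=n/σ².
Here τ₀ = 1/82.8 = 0.012077 and τ_data = 19/98.8 = 0.192308, so τ_n = 0.204385.
Rearranging for μ₀: μ₀ = (μ_n·τ_n − τ_data·x̄)/τ₀ = (6.3986·0.204385 − 0.192308·8.0) / 0.012077 = -0.230686/0.012077 ≈ -19.1.

μ₀ = -19.1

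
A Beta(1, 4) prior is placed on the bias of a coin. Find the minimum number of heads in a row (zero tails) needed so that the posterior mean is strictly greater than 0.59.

After k heads and 0 tails the posterior is Beta(1+k, 4), with mean (1+k)/(1+4+k).
Set (1+k)/(5+k) > 0.59 and solve: k > (0.59·5 − 1)/(1 − 0.59) = 4.756.
The smallest integer exceeding 4.756 is 5.

k = 5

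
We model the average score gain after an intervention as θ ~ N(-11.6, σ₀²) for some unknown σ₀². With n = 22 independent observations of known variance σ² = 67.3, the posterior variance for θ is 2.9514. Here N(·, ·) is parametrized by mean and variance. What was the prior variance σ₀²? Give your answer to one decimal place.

Posterior precision equals prior precision plus data precision: 1/σ_n² = 1/σ₀² + n/σ².
So 1/σ₀² = 1/2.9514 − 22/67.3 = 0.338822 − 0.326895 = 0.011927.
Hence σ₀² = 1/0.011927 ≈ 83.8.

σ₀² = 83.8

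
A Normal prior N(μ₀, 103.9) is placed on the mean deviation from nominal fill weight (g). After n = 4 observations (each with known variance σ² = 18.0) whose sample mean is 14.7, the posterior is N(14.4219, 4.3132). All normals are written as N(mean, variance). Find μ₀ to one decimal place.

The posterior mean is a precision-weighted average: μ_n = (τ₀μ₀ + τ_data·x̄)/(τ₀+τ_data), with τ₀=1/σ₀² and τ_data=n/σ².
Here τ₀ = 1/103.9 = 0.009625 and τ_data = 4/18.0 = 0.222222, so τ_n = 0.231847.
Rearranging for μ₀: μ₀ = (μ_n·τ_n − τ_data·x̄)/τ₀ = (14.4219·0.231847 − 0.222222·14.7) / 0.009625 = 0.077011/0.009625 ≈ 8.0.

μ₀ = 8.0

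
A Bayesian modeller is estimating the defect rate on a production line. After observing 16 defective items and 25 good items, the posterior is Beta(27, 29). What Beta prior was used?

Under Beta–binomial conjugacy the posterior parameters are (α+s, β+f).
So α = 27 − 16 = 11 and β = 29 − 25 = 4.

Beta(11, 4)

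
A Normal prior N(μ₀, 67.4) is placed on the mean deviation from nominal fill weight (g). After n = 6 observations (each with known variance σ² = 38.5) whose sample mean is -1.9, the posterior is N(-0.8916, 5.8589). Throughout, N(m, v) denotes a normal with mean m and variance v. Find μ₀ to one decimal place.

With known observation variance, the Normal–Normal posterior has precision τ_n = τ₀ + n/σ² and mean μ_n = (τ₀μ₀ + (n/σ²)x̄)/τ_n.
Here τ₀ = 1/67.4 = 0.014837 and τ_data = 6/38.5 = 0.155844, so τ_n = 0.170681.
Rearranging for μ₀: μ₀ = (μ_n·τ_n − τ_data·x̄)/τ₀ = (-0.8916·0.170681 − 0.155844·-1.9) / 0.014837 = 0.143924/0.014837 ≈ 9.7.

μ₀ = 9.7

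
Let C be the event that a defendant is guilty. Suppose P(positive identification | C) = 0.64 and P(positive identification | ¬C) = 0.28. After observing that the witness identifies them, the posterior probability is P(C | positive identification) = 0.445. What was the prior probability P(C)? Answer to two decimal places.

In odds form, posterior odds = prior odds × likelihood ratio, so prior odds = posterior odds ÷ LR.
Posterior odds = 0.445/(1−0.445) = 0.8018. LR = 0.64/0.28 = 2.2857.
Prior odds = 0.8018/2.2857 = 0.3508, so P(C) = 0.3508/(1+0.3508) ≈ 0.26.

P(C) = 0.26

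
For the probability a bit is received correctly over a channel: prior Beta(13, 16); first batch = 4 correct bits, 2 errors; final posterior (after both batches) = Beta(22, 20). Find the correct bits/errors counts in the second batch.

5 correct bits and 2 errors

Sequential conjugate updates are equivalent to a single update on the pooled data, so total successes = posterior α − prior α and total failures = posterior β − prior β.
Total across both batches: 22−13=9 correct bits, 20−16=4 errors.
Subtract the first batch: 9−4=5 correct bits and 4−2=2 errors.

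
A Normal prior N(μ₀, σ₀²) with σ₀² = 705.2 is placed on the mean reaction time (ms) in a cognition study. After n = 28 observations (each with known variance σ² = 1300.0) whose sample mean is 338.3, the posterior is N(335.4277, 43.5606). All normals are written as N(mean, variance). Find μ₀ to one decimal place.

μ₀ = 291.8

The posterior mean is a precision-weighted average: μ_n = (τ₀μ₀ + τ_data·x̄)/(τ₀+τ_data), with τ₀=1/σ₀² and τ_data=n/σ².
Here τ₀ = 1/705.2 = 0.001418 and τ_data = 28/1300.0 = 0.021538, so τ_n = 0.022956.
Rearranging for μ₀: μ₀ = (μ_n·τ_n − τ_data·x̄)/τ₀ = (335.4277·0.022956 − 0.021538·338.3) / 0.001418 = 0.413773/0.001418 ≈ 291.8.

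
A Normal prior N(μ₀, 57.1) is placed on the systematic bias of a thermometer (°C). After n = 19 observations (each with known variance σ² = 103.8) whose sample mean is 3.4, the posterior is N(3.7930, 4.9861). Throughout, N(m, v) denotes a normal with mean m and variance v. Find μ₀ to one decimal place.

μ₀ = 7.9

With known observation variance, the Normal–Normal posterior has precision τ_n = τ₀ + n/σ² and mean μ_n = (τ₀μ₀ + (n/σ²)x̄)/τ_n.
Here τ₀ = 1/57.1 = 0.017513 and τ_data = 19/103.8 = 0.183044, so τ_n = 0.200557.
Rearranging for μ₀: μ₀ = (μ_n·τ_n − τ_data·x̄)/τ₀ = (3.7930·0.200557 − 0.183044·3.4) / 0.017513 = 0.138363/0.017513 ≈ 7.9.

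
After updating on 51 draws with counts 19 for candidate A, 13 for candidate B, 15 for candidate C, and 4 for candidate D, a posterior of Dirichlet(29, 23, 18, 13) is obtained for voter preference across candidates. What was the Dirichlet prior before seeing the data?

For a Dirichlet(α) prior with multinomial counts c, the posterior is Dirichlet(α + c) componentwise.
Subtract each count from the matching posterior parameter: 29−19=10, 23−13=10, 18−15=3, 13−4=9.

Dirichlet(10, 10, 3, 9)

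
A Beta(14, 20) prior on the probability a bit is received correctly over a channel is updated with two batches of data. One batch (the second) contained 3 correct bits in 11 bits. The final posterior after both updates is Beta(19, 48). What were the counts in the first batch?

Because Beta–binomial updating is additive in the counts, the combined data contributed (α_post−α_prior, β_post−β_prior) successes and failures.
Total across both batches: 19−14=5 correct bits, 48−20=28 errors.
Subtract the second batch: 5−3=2 correct bits and 28−8=20 errors.

2 correct bits and 20 errors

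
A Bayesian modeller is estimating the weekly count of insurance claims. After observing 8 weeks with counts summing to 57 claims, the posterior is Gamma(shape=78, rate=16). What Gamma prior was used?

Gamma–Poisson conjugacy: posterior shape = α + Σxᵢ, posterior rate = β + n.
So α = 78 − 57 = 21 and β = 16 − 8 = 8.

Gamma(shape=21, rate=8)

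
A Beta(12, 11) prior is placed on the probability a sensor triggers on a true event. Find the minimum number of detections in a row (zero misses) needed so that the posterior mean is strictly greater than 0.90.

After k detections and 0 misses the posterior is Beta(12+k, 11), with mean (12+k)/(12+11+k).
Set (12+k)/(23+k) > 0.90 and solve: k > (0.90·23 − 12)/(1 − 0.90) = 87.000.
The smallest integer exceeding 87.000 is 88.

k = 88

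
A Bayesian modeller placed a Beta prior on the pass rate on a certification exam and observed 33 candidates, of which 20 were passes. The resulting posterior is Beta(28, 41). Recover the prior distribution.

Beta is conjugate to the binomial likelihood: posterior = Beta(a+s, b+f).
Subtract the data counts: 28−20=8, 41−13=28.

Beta(8, 28)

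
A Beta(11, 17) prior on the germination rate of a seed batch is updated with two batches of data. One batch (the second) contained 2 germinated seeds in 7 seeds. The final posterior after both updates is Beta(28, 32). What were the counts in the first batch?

15 germinated seeds and 10 non-germinating seeds

Because Beta–binomial updating is additive in the counts, the combined data contributed (α_post−α_prior, β_post−β_prior) successes and failures.
Total across both batches: 28−11=17 germinated seeds, 32−17=15 non-germinating seeds.
Subtract the second batch: 17−2=15 germinated seeds and 15−5=10 non-germinating seeds.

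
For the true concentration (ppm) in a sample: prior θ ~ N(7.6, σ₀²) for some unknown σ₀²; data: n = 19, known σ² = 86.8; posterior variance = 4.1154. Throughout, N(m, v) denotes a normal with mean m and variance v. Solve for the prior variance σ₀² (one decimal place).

For the Normal–Normal model with known σ², precisions add: τ_n = τ₀ + n/σ².
So 1/σ₀² = 1/4.1154 − 19/86.8 = 0.242990 − 0.218894 = 0.024096.
Hence σ₀² = 1/0.024096 ≈ 41.5.

σ₀² = 41.5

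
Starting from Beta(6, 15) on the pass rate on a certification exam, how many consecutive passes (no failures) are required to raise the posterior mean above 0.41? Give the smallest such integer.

After k passes and 0 failures the posterior is Beta(6+k, 15), with mean (6+k)/(6+15+k).
Set (6+k)/(21+k) > 0.41 and solve: k > (0.41·21 − 6)/(1 − 0.41) = 4.424.
The smallest integer exceeding 4.424 is 5, and checking k=5: (11)/(26) = 0.4231 > 0.41.

k = 5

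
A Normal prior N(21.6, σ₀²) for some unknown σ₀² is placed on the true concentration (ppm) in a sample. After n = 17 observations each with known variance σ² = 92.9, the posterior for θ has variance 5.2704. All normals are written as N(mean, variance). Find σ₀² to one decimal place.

σ₀² = 148.2

For the Normal–Normal model with known σ², precisions add: τ_n = τ₀ + n/σ².
So 1/σ₀² = 1/5.2704 − 17/92.9 = 0.189739 − 0.182992 = 0.006747.
Hence σ₀² = 1/0.006747 ≈ 148.2.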